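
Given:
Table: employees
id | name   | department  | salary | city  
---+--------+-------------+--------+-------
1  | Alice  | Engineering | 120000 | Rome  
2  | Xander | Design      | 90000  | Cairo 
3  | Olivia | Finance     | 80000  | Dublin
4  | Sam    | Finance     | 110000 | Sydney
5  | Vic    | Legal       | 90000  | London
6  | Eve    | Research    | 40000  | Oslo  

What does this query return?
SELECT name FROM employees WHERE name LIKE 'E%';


LIKE 'E%' matches names starting with 'E'
Matching: 1

1 rows:
Eve


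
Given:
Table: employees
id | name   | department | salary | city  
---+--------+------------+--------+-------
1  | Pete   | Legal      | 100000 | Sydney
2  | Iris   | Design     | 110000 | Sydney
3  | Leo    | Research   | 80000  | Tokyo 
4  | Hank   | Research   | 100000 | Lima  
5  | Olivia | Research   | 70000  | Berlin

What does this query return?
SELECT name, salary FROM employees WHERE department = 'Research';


Filtering: department = 'Research'
Matching rows: 3

3 rows:
Leo, 80000
Hank, 100000
Olivia, 70000


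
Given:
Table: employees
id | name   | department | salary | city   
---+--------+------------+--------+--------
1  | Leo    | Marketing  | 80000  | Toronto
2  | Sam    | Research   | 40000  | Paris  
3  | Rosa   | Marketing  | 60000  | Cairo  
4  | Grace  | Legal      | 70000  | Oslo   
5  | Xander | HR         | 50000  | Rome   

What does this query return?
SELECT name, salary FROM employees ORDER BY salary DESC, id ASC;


Sorting by salary DESC, then id ASC for ties

5 rows:
Leo, 80000
Grace, 70000
Rosa, 60000
Xander, 50000
Sam, 40000


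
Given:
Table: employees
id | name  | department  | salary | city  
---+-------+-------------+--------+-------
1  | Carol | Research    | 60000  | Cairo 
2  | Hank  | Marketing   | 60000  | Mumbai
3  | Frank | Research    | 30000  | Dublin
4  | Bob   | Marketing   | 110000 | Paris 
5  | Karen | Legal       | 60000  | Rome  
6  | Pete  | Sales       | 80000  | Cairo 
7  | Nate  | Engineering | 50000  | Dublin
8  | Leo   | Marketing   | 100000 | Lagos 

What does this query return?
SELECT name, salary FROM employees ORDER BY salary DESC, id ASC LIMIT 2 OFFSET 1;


Sort by salary DESC (id ASC tiebreak), then skip 1 and take 2
Rows 2 through 3

2 rows:
Leo, 100000
Pete, 80000


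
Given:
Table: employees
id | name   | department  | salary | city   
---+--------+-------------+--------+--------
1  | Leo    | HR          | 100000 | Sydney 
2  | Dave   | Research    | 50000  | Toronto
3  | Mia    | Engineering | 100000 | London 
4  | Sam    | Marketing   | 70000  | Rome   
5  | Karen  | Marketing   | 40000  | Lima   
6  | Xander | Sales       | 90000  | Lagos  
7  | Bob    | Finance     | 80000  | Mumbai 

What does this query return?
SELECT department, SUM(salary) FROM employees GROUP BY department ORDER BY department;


Summing salary within each department:
  Engineering: 100000 = 100000
  Finance: 80000 = 80000
  HR: 100000 = 100000
  Marketing: 70000 + 40000 = 110000
  Research: 50000 = 50000
  Sales: 90000 = 90000


6 groups:
Engineering, 100000
Finance, 80000
HR, 100000
Marketing, 110000
Research, 50000
Sales, 90000


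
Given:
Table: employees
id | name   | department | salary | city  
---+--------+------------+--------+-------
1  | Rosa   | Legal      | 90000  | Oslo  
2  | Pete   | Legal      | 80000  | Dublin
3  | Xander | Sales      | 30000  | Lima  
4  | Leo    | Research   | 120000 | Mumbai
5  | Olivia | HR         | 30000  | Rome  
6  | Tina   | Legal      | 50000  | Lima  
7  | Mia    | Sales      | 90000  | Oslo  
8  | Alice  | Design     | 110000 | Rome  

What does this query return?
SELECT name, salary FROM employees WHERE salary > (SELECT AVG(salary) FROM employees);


Subquery: AVG(salary) = 75000.0
Filtering: salary > 75000.0
  Rosa (90000) -> MATCH
  Pete (80000) -> MATCH
  Leo (120000) -> MATCH
  Mia (90000) -> MATCH
  Alice (110000) -> MATCH


5 rows:
Rosa, 90000
Pete, 80000
Leo, 120000
Mia, 90000
Alice, 110000


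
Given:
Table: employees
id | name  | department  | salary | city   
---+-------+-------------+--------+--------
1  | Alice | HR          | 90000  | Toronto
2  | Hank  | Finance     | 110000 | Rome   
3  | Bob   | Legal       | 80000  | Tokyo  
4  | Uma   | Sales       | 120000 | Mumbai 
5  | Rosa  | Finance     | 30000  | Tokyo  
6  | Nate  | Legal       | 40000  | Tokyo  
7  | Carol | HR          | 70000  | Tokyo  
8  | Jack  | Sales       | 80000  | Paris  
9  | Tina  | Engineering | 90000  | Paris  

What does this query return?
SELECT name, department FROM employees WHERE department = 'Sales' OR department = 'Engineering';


Filtering: department = 'Sales' OR 'Engineering'
Matching: 3 rows

3 rows:
Uma, Sales
Jack, Sales
Tina, Engineering


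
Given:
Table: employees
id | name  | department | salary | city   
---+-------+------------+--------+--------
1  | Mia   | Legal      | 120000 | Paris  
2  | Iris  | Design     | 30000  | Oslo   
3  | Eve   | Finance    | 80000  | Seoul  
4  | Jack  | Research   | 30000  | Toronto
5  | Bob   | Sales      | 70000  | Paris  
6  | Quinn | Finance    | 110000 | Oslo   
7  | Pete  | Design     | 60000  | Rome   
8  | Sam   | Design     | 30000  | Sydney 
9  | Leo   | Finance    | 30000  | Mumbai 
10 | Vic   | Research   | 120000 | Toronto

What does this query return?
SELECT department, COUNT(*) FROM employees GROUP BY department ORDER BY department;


Assigning each row to its department group:
  Mia -> Legal
  Iris -> Design
  Eve -> Finance
  Jack -> Research
  Bob -> Sales
  Quinn -> Finance
  Pete -> Design
  Sam -> Design
  Leo -> Finance
  Vic -> Research


5 groups:
Design, 3
Finance, 3
Legal, 1
Research, 2
Sales, 1


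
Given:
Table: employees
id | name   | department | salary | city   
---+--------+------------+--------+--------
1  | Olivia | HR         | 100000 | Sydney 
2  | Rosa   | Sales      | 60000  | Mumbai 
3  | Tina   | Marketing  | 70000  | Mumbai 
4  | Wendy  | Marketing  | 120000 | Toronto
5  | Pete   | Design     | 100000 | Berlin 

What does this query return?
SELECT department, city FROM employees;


Projecting columns: department, city

5 rows:
HR, Sydney
Sales, Mumbai
Marketing, Mumbai
Marketing, Toronto
Design, Berlin


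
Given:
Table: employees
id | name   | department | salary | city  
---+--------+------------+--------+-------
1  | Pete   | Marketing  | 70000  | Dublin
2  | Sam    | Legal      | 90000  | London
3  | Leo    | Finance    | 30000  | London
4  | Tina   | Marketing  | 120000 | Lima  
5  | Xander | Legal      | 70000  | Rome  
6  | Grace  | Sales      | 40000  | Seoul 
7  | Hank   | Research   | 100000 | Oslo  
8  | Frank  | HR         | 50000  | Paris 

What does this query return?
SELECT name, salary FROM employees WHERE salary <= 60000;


Filtering: salary <= 60000
Matching: 3 rows

3 rows:
Leo, 30000
Grace, 40000
Frank, 50000


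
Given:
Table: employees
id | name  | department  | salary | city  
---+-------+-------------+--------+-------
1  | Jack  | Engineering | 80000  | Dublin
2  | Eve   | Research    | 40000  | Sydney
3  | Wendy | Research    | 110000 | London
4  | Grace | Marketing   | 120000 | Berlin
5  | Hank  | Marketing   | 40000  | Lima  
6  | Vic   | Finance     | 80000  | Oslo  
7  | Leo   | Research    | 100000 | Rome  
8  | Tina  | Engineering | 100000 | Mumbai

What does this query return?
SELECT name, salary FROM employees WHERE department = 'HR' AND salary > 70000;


Filtering: department = 'HR' AND salary > 70000
Matching: 0 rows

Empty result set (0 rows)


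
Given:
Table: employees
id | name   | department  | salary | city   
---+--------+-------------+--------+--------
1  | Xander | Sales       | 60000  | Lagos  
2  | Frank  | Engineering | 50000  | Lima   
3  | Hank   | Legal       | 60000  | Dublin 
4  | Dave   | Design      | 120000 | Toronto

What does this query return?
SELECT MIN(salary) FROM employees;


Salaries: 60000, 50000, 60000, 120000
MIN = 50000

50000


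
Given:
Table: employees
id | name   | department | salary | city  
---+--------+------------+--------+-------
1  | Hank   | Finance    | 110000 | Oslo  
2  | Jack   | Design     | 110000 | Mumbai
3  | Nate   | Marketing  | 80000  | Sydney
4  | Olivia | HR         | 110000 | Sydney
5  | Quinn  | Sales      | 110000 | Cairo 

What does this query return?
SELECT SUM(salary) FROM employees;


SUM(salary) = 110000 + 110000 + 80000 + 110000 + 110000 = 520000

520000


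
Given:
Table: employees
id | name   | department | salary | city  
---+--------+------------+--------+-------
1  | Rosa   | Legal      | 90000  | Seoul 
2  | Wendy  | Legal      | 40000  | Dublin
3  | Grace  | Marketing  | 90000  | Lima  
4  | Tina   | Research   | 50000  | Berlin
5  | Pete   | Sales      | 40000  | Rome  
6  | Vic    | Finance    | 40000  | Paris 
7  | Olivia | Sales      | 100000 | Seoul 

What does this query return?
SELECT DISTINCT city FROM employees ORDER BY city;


All 'city' values (row order): Seoul, Dublin, Lima, Berlin, Rome, Paris, Seoul
Removing duplicates leaves 6 unique value(s).

6 values:
Berlin
Dublin
Lima
Paris
Rome
Seoul


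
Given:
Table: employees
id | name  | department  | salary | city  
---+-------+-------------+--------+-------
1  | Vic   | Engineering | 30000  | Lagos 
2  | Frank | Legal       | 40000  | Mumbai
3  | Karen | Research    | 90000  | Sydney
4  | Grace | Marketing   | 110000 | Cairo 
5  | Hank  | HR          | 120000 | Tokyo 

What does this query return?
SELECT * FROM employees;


SELECT * returns all 5 rows with all columns

5 rows:
1, Vic, Engineering, 30000, Lagos
2, Frank, Legal, 40000, Mumbai
3, Karen, Research, 90000, Sydney
4, Grace, Marketing, 110000, Cairo
5, Hank, HR, 120000, Tokyo


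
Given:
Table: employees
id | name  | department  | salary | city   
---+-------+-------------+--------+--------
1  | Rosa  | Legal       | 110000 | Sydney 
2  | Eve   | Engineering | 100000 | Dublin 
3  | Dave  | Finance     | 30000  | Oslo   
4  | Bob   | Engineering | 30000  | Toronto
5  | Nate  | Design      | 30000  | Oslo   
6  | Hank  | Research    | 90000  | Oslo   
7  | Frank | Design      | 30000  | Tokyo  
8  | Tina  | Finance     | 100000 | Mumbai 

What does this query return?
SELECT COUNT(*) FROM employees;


COUNT(*) counts all rows

8


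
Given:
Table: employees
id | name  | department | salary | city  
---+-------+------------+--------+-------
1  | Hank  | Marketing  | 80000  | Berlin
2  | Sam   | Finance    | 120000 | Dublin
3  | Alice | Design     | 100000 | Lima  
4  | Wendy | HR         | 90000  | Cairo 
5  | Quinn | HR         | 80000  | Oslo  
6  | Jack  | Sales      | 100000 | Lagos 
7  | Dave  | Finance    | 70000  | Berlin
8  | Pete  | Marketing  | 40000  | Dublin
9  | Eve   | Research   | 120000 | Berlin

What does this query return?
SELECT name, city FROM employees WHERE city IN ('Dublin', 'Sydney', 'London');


Filtering: city IN ('Dublin', 'Sydney', 'London')
Matching: 2 rows

2 rows:
Sam, Dublin
Pete, Dublin


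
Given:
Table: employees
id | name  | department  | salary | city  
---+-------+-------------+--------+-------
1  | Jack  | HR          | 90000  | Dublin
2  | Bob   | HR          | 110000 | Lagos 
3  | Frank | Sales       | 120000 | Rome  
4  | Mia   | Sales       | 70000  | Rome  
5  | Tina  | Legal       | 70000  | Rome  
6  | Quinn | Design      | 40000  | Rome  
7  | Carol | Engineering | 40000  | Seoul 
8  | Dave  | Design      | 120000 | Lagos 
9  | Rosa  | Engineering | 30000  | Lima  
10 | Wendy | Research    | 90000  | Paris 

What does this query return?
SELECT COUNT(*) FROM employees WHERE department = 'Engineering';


Counting rows where department = 'Engineering'
  Carol -> MATCH
  Rosa -> MATCH


2


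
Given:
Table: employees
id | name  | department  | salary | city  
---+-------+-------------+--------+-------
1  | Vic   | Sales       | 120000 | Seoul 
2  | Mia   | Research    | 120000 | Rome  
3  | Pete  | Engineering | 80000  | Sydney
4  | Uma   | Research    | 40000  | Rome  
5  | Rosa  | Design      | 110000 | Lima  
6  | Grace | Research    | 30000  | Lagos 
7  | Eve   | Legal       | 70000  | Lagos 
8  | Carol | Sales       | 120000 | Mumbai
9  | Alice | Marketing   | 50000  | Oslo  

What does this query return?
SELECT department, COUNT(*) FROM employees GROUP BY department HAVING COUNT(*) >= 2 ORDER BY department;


Groups with count >= 2:
  Research: 3 -> PASS
  Sales: 2 -> PASS
  Design: 1 -> filtered out
  Engineering: 1 -> filtered out
  Legal: 1 -> filtered out
  Marketing: 1 -> filtered out


2 groups:
Research, 3
Sales, 2


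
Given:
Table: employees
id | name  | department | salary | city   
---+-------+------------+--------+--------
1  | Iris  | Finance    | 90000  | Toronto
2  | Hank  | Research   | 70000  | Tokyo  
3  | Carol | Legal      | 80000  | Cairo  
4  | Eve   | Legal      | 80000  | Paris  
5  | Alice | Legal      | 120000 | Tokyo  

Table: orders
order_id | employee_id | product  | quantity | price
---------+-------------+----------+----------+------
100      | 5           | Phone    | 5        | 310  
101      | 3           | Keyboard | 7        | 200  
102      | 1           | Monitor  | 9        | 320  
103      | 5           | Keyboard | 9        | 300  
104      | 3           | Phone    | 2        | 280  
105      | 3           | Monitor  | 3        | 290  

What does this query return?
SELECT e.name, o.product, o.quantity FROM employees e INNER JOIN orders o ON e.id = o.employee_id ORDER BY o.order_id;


Joining employees.id = orders.employee_id:
  employee Alice (id=5) -> order Phone
  employee Carol (id=3) -> order Keyboard
  employee Iris (id=1) -> order Monitor
  employee Alice (id=5) -> order Keyboard
  employee Carol (id=3) -> order Phone
  employee Carol (id=3) -> order Monitor


6 rows:
Alice, Phone, 5
Carol, Keyboard, 7
Iris, Monitor, 9
Alice, Keyboard, 9
Carol, Phone, 2
Carol, Monitor, 3


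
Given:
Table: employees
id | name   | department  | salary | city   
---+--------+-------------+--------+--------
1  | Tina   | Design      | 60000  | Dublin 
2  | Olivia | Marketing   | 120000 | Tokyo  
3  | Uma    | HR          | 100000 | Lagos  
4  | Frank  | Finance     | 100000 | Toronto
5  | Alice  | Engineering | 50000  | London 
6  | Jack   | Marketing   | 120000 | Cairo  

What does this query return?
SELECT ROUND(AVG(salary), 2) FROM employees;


SUM(salary) = 550000
COUNT = 6
ROUND(AVG, 2) = ROUND(550000 / 6, 2) = 91666.67

91666.67


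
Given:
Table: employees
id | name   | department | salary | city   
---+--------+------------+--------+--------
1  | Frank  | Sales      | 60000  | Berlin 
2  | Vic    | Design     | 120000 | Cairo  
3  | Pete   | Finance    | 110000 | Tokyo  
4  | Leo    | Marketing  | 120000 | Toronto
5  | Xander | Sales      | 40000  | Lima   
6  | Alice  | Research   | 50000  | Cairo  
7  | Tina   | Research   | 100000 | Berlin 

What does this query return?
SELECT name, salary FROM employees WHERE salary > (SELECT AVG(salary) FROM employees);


Subquery: AVG(salary) = 85714.29
Filtering: salary > 85714.29
  Vic (120000) -> MATCH
  Pete (110000) -> MATCH
  Leo (120000) -> MATCH
  Tina (100000) -> MATCH


4 rows:
Vic, 120000
Pete, 110000
Leo, 120000
Tina, 100000


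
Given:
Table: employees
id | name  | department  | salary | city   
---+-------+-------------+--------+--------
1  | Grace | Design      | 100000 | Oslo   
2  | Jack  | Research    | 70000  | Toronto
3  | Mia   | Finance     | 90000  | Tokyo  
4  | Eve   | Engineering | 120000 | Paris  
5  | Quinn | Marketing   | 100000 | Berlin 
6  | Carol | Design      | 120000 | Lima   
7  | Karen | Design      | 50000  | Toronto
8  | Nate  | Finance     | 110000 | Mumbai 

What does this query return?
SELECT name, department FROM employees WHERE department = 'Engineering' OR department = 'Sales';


Filtering: department = 'Engineering' OR 'Sales'
Matching: 1 rows

1 rows:
Eve, Engineering


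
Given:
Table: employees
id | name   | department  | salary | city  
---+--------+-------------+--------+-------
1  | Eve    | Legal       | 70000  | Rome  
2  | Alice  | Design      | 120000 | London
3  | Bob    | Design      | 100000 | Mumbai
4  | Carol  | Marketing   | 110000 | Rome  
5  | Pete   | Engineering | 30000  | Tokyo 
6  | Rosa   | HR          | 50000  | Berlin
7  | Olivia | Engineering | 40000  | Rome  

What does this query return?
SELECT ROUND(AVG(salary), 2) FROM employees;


SUM(salary) = 520000
COUNT = 7
ROUND(AVG, 2) = ROUND(520000 / 7, 2) = 74285.71

74285.71


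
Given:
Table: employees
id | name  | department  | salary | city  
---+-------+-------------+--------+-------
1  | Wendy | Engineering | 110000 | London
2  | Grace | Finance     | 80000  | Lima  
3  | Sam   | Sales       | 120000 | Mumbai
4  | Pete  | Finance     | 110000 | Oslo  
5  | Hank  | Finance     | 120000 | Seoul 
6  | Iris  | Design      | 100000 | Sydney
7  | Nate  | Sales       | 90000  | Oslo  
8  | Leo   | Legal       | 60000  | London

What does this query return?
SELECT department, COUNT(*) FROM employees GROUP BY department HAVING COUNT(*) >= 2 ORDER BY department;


Groups with count >= 2:
  Finance: 3 -> PASS
  Sales: 2 -> PASS
  Design: 1 -> filtered out
  Engineering: 1 -> filtered out
  Legal: 1 -> filtered out


2 groups:
Finance, 3
Sales, 2


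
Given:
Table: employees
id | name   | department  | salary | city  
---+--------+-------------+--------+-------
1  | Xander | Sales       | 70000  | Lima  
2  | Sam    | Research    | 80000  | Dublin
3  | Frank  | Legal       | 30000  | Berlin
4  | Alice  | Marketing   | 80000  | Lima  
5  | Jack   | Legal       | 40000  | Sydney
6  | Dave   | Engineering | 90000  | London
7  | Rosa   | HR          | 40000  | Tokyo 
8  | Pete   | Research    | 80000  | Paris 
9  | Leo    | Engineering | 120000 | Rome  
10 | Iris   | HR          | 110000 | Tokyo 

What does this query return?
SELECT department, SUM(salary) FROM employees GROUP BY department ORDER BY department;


Summing salary within each department:
  Engineering: 90000 + 120000 = 210000
  HR: 40000 + 110000 = 150000
  Legal: 30000 + 40000 = 70000
  Marketing: 80000 = 80000
  Research: 80000 + 80000 = 160000
  Sales: 70000 = 70000


6 groups:
Engineering, 210000
HR, 150000
Legal, 70000
Marketing, 80000
Research, 160000
Sales, 70000


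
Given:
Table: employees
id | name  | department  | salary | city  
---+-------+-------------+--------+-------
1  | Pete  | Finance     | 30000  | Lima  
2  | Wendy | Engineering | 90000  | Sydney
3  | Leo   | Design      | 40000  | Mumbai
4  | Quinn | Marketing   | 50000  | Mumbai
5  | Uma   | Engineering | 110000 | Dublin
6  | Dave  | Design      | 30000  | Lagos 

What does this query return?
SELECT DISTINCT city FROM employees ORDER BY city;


All 'city' values (row order): Lima, Sydney, Mumbai, Mumbai, Dublin, Lagos
Removing duplicates leaves 5 unique value(s).

5 values:
Dublin
Lagos
Lima
Mumbai
Sydney


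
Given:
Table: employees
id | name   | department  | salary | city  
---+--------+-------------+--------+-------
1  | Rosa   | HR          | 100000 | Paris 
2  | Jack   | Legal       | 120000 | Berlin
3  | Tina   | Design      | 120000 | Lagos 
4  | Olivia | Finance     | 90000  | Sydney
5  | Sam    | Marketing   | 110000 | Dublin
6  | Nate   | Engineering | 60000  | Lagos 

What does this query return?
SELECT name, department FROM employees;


Projecting columns: name, department

6 rows:
Rosa, HR
Jack, Legal
Tina, Design
Olivia, Finance
Sam, Marketing
Nate, Engineering


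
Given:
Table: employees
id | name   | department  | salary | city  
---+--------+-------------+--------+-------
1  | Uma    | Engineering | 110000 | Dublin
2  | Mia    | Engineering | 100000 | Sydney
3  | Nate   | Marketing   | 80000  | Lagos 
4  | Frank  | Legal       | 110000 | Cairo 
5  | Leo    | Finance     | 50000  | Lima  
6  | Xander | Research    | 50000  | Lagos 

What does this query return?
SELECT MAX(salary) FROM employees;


Salaries: 110000, 100000, 80000, 110000, 50000, 50000
MAX = 110000

110000


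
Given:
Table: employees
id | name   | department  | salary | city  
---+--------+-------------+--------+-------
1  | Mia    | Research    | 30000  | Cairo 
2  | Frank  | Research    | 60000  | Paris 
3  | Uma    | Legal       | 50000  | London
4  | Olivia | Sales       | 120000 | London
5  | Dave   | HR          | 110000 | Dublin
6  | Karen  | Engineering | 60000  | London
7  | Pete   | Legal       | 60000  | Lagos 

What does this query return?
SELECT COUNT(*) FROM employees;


COUNT(*) counts all rows

7


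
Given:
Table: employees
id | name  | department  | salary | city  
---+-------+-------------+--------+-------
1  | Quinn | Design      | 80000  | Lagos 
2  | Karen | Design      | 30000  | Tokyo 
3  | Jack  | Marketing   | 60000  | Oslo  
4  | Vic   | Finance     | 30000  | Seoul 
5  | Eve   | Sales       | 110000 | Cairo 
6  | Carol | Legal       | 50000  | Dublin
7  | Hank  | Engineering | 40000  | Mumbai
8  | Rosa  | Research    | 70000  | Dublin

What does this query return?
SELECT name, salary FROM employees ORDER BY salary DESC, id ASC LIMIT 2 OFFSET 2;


Sort by salary DESC (id ASC tiebreak), then skip 2 and take 2
Rows 3 through 4

2 rows:
Rosa, 70000
Jack, 60000


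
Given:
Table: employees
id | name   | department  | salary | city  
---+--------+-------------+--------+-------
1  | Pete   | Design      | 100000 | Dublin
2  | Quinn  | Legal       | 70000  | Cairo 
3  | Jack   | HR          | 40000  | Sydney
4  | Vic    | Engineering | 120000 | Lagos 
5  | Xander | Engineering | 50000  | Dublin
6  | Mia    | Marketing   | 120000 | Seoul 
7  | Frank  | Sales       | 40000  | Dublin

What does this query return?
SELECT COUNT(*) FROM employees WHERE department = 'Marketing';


Counting rows where department = 'Marketing'
  Mia -> MATCH


1


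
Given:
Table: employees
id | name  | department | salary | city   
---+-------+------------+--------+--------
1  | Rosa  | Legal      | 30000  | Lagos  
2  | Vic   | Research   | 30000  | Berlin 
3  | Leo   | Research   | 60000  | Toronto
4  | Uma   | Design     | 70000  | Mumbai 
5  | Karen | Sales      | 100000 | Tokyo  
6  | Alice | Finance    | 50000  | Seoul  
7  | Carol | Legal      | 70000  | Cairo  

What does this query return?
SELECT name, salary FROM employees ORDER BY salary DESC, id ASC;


Sorting by salary DESC, then id ASC for ties

7 rows:
Karen, 100000
Uma, 70000
Carol, 70000
Leo, 60000
Alice, 50000
Rosa, 30000
Vic, 30000


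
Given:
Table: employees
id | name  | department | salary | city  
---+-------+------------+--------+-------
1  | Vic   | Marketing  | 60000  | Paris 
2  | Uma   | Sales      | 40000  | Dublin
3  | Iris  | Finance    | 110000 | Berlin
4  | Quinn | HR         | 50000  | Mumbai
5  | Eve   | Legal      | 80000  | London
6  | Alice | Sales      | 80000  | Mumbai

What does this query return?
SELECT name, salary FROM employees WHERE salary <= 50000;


Filtering: salary <= 50000
Matching: 2 rows

2 rows:
Uma, 40000
Quinn, 50000


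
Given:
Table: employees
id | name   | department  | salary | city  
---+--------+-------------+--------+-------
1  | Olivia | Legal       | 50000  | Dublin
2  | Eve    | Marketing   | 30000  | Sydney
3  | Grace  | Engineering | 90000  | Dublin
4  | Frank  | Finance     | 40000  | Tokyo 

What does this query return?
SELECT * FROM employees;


SELECT * returns all 4 rows with all columns

4 rows:
1, Olivia, Legal, 50000, Dublin
2, Eve, Marketing, 30000, Sydney
3, Grace, Engineering, 90000, Dublin
4, Frank, Finance, 40000, Tokyo


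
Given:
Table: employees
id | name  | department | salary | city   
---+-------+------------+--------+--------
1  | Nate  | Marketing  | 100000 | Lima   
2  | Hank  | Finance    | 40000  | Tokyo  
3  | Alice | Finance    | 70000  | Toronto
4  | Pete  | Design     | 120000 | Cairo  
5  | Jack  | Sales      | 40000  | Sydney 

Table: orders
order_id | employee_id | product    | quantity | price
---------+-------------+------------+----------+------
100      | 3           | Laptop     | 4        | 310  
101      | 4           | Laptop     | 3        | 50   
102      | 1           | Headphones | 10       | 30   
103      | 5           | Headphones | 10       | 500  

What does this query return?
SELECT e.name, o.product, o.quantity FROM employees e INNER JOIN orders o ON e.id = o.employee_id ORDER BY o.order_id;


Joining employees.id = orders.employee_id:
  employee Alice (id=3) -> order Laptop
  employee Pete (id=4) -> order Laptop
  employee Nate (id=1) -> order Headphones
  employee Jack (id=5) -> order Headphones


4 rows:
Alice, Laptop, 4
Pete, Laptop, 3
Nate, Headphones, 10
Jack, Headphones, 10


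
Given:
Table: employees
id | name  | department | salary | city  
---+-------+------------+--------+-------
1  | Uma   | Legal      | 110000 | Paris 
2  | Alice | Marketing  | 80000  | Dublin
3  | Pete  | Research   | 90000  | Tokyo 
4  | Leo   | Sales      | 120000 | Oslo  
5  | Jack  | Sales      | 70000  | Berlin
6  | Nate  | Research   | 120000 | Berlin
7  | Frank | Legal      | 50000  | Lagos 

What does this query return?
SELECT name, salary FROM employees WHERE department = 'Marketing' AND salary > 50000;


Filtering: department = 'Marketing' AND salary > 50000
Matching: 1 rows

1 rows:
Alice, 80000


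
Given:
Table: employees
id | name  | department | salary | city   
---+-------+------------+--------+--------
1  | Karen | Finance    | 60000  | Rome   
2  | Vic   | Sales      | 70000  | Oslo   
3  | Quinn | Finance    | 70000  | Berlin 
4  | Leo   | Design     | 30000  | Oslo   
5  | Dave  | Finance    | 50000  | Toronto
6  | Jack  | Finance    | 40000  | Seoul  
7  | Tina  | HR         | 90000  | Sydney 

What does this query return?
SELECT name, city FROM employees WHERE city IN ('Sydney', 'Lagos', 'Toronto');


Filtering: city IN ('Sydney', 'Lagos', 'Toronto')
Matching: 2 rows

2 rows:
Dave, Toronto
Tina, Sydney


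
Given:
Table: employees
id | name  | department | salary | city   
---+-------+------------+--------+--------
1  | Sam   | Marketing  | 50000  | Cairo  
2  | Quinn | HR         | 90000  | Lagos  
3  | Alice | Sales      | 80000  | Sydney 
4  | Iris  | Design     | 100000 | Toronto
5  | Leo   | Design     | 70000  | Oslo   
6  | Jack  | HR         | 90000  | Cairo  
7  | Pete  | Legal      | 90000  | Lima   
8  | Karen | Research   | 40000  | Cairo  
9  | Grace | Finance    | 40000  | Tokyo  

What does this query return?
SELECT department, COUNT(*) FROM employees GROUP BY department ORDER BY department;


Assigning each row to its department group:
  Sam -> Marketing
  Quinn -> HR
  Alice -> Sales
  Iris -> Design
  Leo -> Design
  Jack -> HR
  Pete -> Legal
  Karen -> Research
  Grace -> Finance


7 groups:
Design, 2
Finance, 1
HR, 2
Legal, 1
Marketing, 1
Research, 1
Sales, 1


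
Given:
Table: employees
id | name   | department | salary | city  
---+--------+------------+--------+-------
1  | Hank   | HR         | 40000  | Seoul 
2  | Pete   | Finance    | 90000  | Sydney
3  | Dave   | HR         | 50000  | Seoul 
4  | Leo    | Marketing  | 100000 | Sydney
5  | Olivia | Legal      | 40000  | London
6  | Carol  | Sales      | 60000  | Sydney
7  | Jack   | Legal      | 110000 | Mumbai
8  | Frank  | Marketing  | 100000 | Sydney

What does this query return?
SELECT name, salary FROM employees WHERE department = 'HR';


Filtering: department = 'HR'
Matching rows: 2

2 rows:
Hank, 40000
Dave, 50000


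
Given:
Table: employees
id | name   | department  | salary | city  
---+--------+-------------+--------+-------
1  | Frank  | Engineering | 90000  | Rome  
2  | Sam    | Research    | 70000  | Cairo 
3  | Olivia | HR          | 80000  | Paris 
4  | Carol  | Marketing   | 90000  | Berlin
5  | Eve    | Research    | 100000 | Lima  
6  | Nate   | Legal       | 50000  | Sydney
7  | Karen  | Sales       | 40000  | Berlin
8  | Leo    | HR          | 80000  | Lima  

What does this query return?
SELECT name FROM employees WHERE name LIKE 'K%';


LIKE 'K%' matches names starting with 'K'
Matching: 1

1 rows:
Karen


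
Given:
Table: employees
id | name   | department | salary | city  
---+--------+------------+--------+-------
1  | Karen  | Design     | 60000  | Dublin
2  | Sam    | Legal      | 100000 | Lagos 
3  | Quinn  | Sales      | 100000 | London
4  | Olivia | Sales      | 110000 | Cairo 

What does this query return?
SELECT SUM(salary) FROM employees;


SUM(salary) = 60000 + 100000 + 100000 + 110000 = 370000

370000


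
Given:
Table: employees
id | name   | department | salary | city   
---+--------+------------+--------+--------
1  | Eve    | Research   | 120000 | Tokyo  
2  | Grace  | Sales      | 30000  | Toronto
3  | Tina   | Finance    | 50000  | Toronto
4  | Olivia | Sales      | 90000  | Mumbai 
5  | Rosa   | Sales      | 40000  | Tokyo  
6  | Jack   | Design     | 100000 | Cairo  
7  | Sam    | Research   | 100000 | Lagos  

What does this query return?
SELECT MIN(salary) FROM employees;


Salaries: 120000, 30000, 50000, 90000, 40000, 100000, 100000
MIN = 30000

30000


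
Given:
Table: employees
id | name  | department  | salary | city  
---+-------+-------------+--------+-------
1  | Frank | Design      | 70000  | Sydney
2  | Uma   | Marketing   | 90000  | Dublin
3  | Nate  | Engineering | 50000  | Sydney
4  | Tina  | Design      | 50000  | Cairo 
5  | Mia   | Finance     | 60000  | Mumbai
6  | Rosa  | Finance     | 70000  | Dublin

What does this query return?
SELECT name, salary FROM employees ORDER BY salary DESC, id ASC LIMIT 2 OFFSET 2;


Sort by salary DESC (id ASC tiebreak), then skip 2 and take 2
Rows 3 through 4

2 rows:
Rosa, 70000
Mia, 60000


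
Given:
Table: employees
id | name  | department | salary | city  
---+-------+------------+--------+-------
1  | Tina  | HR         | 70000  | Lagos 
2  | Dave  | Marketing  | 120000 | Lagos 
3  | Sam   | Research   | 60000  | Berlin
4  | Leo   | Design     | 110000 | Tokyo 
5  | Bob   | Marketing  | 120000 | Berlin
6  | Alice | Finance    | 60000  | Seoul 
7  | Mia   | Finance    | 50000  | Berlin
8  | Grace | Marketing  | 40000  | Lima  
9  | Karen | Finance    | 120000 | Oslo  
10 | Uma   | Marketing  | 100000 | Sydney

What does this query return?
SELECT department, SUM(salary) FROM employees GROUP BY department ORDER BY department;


Summing salary within each department:
  Design: 110000 = 110000
  Finance: 60000 + 50000 + 120000 = 230000
  HR: 70000 = 70000
  Marketing: 120000 + 120000 + 40000 + 100000 = 380000
  Research: 60000 = 60000


5 groups:
Design, 110000
Finance, 230000
HR, 70000
Marketing, 380000
Research, 60000


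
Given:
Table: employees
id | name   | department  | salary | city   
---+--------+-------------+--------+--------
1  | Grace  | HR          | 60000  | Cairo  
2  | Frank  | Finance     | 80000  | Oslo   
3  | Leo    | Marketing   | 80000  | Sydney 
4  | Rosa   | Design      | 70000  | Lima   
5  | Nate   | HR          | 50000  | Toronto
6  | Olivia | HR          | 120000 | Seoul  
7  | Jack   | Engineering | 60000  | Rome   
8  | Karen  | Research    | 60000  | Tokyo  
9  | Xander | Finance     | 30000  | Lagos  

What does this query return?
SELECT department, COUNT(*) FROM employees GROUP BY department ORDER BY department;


Assigning each row to its department group:
  Grace -> HR
  Frank -> Finance
  Leo -> Marketing
  Rosa -> Design
  Nate -> HR
  Olivia -> HR
  Jack -> Engineering
  Karen -> Research
  Xander -> Finance


6 groups:
Design, 1
Engineering, 1
Finance, 2
HR, 3
Marketing, 1
Research, 1


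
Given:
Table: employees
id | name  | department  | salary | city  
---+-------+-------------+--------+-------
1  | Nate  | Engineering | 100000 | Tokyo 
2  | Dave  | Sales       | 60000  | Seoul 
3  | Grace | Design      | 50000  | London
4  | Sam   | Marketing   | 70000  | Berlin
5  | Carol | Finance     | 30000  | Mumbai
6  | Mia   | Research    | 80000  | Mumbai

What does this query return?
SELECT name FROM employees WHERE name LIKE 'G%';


LIKE 'G%' matches names starting with 'G'
Matching: 1

1 rows:
Grace


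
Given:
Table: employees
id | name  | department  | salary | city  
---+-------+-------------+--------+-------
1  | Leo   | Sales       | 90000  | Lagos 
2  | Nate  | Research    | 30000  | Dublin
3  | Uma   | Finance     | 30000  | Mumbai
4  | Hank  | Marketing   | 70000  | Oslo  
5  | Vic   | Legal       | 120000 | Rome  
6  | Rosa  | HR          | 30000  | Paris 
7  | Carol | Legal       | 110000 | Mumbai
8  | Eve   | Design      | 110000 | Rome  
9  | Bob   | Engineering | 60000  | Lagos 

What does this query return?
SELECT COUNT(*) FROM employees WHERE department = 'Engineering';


Counting rows where department = 'Engineering'
  Bob -> MATCH


1


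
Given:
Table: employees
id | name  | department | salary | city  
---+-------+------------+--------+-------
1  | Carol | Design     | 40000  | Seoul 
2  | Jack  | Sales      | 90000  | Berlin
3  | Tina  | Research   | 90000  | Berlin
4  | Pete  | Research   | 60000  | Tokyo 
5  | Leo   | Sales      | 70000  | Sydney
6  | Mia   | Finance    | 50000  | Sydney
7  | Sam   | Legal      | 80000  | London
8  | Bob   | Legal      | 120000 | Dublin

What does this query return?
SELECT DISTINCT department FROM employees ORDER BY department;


All 'department' values (row order): Design, Sales, Research, Research, Sales, Finance, Legal, Legal
Removing duplicates leaves 5 unique value(s).

5 values:
Design
Finance
Legal
Research
Sales


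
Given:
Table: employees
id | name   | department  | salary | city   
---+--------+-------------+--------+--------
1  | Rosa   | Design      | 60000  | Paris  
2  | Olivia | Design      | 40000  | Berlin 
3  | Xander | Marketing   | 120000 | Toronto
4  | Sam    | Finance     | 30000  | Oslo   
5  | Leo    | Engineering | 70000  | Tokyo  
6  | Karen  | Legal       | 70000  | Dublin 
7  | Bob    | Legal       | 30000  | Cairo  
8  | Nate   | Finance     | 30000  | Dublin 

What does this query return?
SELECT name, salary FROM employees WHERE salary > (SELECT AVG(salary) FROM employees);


Subquery: AVG(salary) = 56250.0
Filtering: salary > 56250.0
  Rosa (60000) -> MATCH
  Xander (120000) -> MATCH
  Leo (70000) -> MATCH
  Karen (70000) -> MATCH


4 rows:
Rosa, 60000
Xander, 120000
Leo, 70000
Karen, 70000


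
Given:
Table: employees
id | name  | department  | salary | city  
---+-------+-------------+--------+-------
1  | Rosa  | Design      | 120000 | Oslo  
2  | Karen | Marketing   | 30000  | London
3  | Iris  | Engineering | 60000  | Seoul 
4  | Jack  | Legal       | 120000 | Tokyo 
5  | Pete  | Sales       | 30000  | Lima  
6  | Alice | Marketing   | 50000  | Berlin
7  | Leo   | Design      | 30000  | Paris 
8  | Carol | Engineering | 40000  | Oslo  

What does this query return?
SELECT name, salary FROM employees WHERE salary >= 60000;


Filtering: salary >= 60000
Matching: 3 rows

3 rows:
Rosa, 120000
Iris, 60000
Jack, 120000


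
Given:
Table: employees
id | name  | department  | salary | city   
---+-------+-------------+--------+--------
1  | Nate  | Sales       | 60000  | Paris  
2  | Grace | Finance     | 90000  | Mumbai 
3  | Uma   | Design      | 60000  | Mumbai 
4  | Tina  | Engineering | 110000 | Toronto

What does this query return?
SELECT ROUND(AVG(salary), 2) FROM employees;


SUM(salary) = 320000
COUNT = 4
ROUND(AVG, 2) = ROUND(320000 / 4, 2) = 80000.0

80000.0


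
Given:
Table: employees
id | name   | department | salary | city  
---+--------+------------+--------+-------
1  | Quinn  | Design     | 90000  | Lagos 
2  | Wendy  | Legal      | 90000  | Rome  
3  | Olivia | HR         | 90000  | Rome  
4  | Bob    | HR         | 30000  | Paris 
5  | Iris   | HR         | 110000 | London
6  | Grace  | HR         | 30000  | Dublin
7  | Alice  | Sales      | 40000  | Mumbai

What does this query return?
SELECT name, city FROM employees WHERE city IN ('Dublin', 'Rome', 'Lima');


Filtering: city IN ('Dublin', 'Rome', 'Lima')
Matching: 3 rows

3 rows:
Wendy, Rome
Olivia, Rome
Grace, Dublin


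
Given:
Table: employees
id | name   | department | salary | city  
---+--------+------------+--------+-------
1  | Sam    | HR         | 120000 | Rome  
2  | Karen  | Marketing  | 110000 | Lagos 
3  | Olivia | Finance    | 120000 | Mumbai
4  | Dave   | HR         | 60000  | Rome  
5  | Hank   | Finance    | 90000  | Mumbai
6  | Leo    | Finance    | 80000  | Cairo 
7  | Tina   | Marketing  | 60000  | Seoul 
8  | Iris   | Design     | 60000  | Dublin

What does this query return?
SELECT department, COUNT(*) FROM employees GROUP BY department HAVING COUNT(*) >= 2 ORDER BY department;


Groups with count >= 2:
  Finance: 3 -> PASS
  HR: 2 -> PASS
  Marketing: 2 -> PASS
  Design: 1 -> filtered out


3 groups:
Finance, 3
HR, 2
Marketing, 2


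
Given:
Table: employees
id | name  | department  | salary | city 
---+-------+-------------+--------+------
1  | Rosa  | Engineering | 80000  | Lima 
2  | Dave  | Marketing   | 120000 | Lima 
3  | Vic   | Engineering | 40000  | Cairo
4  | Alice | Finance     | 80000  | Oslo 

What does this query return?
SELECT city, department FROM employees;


Projecting columns: city, department

4 rows:
Lima, Engineering
Lima, Marketing
Cairo, Engineering
Oslo, Finance


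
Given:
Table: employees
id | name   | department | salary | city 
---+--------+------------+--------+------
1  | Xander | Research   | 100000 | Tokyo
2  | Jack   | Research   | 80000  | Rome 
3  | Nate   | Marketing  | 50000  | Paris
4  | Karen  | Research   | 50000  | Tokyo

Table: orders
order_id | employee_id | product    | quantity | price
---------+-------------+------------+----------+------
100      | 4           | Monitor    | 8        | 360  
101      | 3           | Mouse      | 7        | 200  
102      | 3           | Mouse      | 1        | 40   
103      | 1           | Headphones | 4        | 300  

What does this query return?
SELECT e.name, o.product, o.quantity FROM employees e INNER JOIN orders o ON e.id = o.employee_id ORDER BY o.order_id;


Joining employees.id = orders.employee_id:
  employee Karen (id=4) -> order Monitor
  employee Nate (id=3) -> order Mouse
  employee Nate (id=3) -> order Mouse
  employee Xander (id=1) -> order Headphones


4 rows:
Karen, Monitor, 8
Nate, Mouse, 7
Nate, Mouse, 1
Xander, Headphones, 4


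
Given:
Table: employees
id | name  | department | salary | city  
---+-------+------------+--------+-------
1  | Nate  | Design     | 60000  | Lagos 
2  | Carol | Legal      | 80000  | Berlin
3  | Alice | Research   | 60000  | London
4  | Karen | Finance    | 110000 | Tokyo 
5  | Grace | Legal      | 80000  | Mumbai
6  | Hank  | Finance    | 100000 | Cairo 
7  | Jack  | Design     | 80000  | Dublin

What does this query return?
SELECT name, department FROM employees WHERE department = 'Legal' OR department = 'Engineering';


Filtering: department = 'Legal' OR 'Engineering'
Matching: 2 rows

2 rows:
Carol, Legal
Grace, Legal


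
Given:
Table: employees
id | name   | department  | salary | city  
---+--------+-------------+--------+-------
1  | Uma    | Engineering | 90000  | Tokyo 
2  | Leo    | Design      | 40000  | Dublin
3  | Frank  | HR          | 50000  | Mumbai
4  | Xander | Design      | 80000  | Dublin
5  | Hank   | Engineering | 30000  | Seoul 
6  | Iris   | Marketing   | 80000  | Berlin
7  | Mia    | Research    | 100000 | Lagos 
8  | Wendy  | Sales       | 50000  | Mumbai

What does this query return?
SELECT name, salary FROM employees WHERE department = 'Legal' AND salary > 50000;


Filtering: department = 'Legal' AND salary > 50000
Matching: 0 rows

Empty result set (0 rows)


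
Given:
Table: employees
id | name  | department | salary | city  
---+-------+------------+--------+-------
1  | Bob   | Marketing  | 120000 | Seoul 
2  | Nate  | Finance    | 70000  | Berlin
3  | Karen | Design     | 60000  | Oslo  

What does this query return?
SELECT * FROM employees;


SELECT * returns all 3 rows with all columns

3 rows:
1, Bob, Marketing, 120000, Seoul
2, Nate, Finance, 70000, Berlin
3, Karen, Design, 60000, Oslo


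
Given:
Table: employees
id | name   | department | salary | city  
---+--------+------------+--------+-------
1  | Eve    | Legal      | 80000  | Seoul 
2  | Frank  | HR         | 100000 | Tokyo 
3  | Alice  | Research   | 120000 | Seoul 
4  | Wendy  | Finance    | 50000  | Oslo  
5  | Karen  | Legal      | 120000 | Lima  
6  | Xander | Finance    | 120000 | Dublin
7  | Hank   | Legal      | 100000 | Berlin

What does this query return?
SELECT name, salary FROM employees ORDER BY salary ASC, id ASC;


Sorting by salary ASC, then id ASC for ties

7 rows:
Wendy, 50000
Eve, 80000
Frank, 100000
Hank, 100000
Alice, 120000
Karen, 120000
Xander, 120000
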